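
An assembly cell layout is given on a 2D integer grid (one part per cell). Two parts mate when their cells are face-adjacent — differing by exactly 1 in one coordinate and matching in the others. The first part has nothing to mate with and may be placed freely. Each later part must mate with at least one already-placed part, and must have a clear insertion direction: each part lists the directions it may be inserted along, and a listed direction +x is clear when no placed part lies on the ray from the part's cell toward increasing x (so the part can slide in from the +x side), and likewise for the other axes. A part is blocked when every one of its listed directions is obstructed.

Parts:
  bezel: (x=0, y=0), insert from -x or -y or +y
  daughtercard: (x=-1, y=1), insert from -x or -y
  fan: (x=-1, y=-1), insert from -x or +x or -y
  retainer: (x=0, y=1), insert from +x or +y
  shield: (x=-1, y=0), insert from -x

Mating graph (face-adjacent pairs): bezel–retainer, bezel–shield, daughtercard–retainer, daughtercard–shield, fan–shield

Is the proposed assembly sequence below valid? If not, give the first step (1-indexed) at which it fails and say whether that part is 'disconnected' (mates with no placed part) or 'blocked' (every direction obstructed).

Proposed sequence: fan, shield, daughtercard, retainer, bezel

Valid

1. fan@(-1, -1) [-x clear] — {fan}
2. shield@(-1, 0) [-x clear] — {fan, shield}
3. daughtercard@(-1, 1) [-x clear] — {daughtercard, fan, shield}
4. retainer@(0, 1) [+x clear] — {daughtercard, fan, retainer, shield}
5. bezel@(0, 0) [-y clear] — {bezel, daughtercard, fan, retainer, shield}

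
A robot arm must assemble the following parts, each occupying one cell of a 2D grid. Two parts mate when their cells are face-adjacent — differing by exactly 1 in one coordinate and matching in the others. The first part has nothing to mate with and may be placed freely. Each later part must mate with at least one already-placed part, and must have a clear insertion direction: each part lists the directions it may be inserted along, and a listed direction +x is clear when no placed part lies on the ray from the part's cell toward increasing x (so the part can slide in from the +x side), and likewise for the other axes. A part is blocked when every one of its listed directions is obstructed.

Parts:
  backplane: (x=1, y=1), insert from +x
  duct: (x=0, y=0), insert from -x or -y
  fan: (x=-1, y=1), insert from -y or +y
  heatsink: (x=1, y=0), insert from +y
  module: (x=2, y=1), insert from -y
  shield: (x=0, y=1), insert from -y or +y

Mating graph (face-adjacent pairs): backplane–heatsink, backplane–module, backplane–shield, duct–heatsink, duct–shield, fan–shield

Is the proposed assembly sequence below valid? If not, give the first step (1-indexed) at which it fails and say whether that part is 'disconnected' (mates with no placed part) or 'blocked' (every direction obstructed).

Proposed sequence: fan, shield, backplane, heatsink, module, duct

1. fan@(-1, 1) [-y clear] — {fan}
2. shield@(0, 1) [-y clear] — {fan, shield}
3. backplane@(1, 1) [+x clear] — {backplane, fan, shield}
4. heatsink@(1, 0) — +y all obstructed ⇒ blocked

Invalid at step 4 (blocked)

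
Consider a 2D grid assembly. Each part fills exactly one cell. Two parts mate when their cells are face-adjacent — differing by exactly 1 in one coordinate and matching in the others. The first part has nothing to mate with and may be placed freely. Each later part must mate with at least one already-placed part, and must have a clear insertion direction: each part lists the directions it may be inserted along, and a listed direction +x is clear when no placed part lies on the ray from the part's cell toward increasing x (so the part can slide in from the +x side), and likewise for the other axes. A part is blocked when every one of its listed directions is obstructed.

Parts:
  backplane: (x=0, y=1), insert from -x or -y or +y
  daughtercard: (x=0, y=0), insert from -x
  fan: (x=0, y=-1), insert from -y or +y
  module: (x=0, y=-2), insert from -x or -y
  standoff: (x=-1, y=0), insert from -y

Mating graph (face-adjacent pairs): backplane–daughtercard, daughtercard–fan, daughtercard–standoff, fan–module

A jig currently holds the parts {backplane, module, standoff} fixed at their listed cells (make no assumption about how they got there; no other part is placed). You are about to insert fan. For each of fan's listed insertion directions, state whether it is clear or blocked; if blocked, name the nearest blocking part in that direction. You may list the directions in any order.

-y: nearest on ray is module@(0, -2) ⇒ blocked
+y: nearest on ray is backplane@(0, 1) ⇒ blocked

+y: blocked by backplane; -y: blocked by module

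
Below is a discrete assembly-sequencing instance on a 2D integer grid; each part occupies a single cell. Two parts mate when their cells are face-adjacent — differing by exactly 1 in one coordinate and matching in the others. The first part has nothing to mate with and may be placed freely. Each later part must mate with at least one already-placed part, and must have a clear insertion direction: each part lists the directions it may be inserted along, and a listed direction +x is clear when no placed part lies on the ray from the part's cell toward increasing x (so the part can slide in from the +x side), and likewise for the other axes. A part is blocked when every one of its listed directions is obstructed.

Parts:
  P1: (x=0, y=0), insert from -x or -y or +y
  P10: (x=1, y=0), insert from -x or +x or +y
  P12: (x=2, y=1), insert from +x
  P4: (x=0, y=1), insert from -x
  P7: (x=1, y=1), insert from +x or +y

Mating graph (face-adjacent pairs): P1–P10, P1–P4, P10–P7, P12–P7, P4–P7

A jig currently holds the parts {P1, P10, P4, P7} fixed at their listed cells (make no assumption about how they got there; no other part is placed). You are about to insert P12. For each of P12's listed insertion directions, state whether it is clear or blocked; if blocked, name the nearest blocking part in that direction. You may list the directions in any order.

+x: ray from P12(2, 1) has no placed part ⇒ clear

+x: clear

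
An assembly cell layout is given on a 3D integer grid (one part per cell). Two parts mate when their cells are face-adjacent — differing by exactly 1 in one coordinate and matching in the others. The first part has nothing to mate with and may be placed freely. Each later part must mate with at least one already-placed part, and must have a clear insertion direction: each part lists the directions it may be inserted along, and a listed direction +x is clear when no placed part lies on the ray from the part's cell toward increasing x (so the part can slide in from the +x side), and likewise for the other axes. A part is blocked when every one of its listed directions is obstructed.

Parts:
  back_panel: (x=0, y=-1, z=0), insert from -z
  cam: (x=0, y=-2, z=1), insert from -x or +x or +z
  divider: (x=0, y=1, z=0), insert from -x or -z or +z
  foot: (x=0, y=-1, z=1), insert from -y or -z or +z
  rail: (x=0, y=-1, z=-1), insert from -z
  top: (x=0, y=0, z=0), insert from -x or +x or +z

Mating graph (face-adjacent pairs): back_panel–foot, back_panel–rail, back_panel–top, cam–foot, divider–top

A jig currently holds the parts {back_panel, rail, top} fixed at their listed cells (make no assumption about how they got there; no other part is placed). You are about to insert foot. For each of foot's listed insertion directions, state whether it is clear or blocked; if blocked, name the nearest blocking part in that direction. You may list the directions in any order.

+z: clear; -y: clear; -z: blocked by back_panel

-y: ray from foot(0, -1, 1) has no placed part ⇒ clear
-z: nearest on ray is back_panel@(0, -1, 0) ⇒ blocked
+z: ray from foot(0, -1, 1) has no placed part ⇒ clear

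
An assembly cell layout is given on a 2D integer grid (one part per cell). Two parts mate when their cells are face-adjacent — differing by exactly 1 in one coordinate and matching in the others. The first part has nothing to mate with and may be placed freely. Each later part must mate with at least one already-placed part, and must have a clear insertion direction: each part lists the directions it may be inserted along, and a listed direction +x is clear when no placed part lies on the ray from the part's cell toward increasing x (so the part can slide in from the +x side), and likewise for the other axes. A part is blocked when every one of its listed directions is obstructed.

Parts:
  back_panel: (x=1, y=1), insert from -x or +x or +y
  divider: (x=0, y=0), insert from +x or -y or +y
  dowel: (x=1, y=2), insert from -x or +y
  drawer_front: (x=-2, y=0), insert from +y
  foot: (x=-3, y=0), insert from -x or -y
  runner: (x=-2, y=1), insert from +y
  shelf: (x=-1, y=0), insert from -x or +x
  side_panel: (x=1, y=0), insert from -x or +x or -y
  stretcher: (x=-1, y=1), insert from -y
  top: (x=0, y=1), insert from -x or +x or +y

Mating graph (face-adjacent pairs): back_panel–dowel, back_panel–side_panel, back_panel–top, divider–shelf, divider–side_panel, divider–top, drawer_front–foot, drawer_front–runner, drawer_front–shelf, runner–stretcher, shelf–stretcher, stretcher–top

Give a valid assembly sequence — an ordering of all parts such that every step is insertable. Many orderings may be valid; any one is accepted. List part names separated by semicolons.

back_panel; top; stretcher; shelf; divider; drawer_front; foot; runner; dowel; side_panel

1. back_panel@(1, 1) [-x clear] — {back_panel}
2. top@(0, 1) [-x clear] — {back_panel, top}
3. stretcher@(-1, 1) [-y clear] — {back_panel, stretcher, top}
4. shelf@(-1, 0) [-x clear] — {back_panel, shelf, stretcher, top}
5. divider@(0, 0) [+x clear] — {back_panel, divider, shelf, stretcher, top}
6. drawer_front@(-2, 0) [+y clear] — {back_panel, divider, drawer_front, shelf, stretcher, top}
7. foot@(-3, 0) [-x clear] — {back_panel, divider, drawer_front, foot, shelf, stretcher, top}
8. runner@(-2, 1) [+y clear] — {back_panel, divider, drawer_front, foot, runner, shelf, stretcher, top}
9. dowel@(1, 2) [-x clear] — {back_panel, divider, dowel, drawer_front, foot, runner, shelf, stretcher, top}
10. side_panel@(1, 0) [+x clear] — {back_panel, divider, dowel, drawer_front, foot, runner, shelf, side_panel, stretcher, top}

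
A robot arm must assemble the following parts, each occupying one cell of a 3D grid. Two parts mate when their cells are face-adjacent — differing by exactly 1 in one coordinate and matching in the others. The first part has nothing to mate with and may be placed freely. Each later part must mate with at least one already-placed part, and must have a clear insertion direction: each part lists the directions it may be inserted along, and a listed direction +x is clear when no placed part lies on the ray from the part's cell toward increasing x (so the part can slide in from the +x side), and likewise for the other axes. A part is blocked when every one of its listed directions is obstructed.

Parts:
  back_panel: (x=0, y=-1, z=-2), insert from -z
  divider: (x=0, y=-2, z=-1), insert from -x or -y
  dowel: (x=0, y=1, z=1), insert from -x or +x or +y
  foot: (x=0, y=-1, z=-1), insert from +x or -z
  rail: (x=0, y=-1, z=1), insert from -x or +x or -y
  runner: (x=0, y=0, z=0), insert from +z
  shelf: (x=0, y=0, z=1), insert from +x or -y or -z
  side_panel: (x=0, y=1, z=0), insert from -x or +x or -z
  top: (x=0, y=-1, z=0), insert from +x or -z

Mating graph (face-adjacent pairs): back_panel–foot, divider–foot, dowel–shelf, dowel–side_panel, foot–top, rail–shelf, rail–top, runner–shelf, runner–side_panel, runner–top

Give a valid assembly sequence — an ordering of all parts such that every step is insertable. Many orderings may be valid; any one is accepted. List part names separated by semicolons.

1. divider@(0, -2, -1) [-x clear] — {divider}
2. foot@(0, -1, -1) [+x clear] — {divider, foot}
3. top@(0, -1, 0) [+x clear] — {divider, foot, top}
4. rail@(0, -1, 1) [-x clear] — {divider, foot, rail, top}
5. runner@(0, 0, 0) [+z clear] — {divider, foot, rail, runner, top}
6. shelf@(0, 0, 1) [+x clear] — {divider, foot, rail, runner, shelf, top}
7. side_panel@(0, 1, 0) [-x clear] — {divider, foot, rail, runner, shelf, side_panel, top}
8. back_panel@(0, -1, -2) [-z clear] — {back_panel, divider, foot, rail, runner, shelf, side_panel, top}
9. dowel@(0, 1, 1) [-x clear] — {back_panel, divider, dowel, foot, rail, runner, shelf, side_panel, top}

divider; foot; top; rail; runner; shelf; side_panel; back_panel; dowel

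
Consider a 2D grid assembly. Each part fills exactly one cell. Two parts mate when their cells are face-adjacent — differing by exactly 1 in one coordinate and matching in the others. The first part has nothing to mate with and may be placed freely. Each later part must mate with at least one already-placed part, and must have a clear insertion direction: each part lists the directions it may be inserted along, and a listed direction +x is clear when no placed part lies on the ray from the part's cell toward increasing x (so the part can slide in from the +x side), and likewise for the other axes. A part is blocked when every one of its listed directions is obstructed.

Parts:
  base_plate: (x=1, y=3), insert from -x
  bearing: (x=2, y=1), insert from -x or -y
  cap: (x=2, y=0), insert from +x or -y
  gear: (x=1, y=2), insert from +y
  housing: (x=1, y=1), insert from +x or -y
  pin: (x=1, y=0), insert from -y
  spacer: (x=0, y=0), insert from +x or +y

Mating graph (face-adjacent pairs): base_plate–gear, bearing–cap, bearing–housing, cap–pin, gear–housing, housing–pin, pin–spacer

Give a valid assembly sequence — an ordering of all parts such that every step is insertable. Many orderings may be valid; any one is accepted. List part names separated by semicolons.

1. housing@(1, 1) [+x clear] — {housing}
2. pin@(1, 0) [-y clear] — {housing, pin}
3. spacer@(0, 0) [+y clear] — {housing, pin, spacer}
4. gear@(1, 2) [+y clear] — {gear, housing, pin, spacer}
5. base_plate@(1, 3) [-x clear] — {base_plate, gear, housing, pin, spacer}
6. bearing@(2, 1) [-y clear] — {base_plate, bearing, gear, housing, pin, spacer}
7. cap@(2, 0) [+x clear] — {base_plate, bearing, cap, gear, housing, pin, spacer}

housing; pin; spacer; gear; base_plate; bearing; cap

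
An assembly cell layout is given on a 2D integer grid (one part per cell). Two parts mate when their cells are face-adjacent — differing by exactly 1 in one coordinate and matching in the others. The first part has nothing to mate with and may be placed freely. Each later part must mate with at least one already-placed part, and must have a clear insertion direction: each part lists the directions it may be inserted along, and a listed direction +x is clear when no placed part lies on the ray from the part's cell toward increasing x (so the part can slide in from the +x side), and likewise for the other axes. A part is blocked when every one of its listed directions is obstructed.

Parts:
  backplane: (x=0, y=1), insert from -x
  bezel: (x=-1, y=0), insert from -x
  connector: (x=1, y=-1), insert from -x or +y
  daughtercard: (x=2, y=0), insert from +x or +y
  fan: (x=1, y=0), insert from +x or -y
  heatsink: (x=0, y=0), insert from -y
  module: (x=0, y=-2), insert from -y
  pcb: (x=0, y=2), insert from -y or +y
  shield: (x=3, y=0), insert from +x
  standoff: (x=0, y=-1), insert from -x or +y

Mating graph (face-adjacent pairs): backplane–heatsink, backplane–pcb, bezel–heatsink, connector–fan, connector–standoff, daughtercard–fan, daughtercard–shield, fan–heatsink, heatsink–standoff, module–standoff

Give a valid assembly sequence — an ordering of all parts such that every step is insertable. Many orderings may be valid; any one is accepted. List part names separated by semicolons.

bezel; heatsink; backplane; standoff; connector; fan; daughtercard; module; shield; pcb

1. bezel@(-1, 0) [-x clear] — {bezel}
2. heatsink@(0, 0) [-y clear] — {bezel, heatsink}
3. backplane@(0, 1) [-x clear] — {backplane, bezel, heatsink}
4. standoff@(0, -1) [-x clear] — {backplane, bezel, heatsink, standoff}
5. connector@(1, -1) [+y clear] — {backplane, bezel, connector, heatsink, standoff}
6. fan@(1, 0) [+x clear] — {backplane, bezel, connector, fan, heatsink, standoff}
7. daughtercard@(2, 0) [+x clear] — {backplane, bezel, connector, daughtercard, fan, heatsink, standoff}
8. module@(0, -2) [-y clear] — {backplane, bezel, connector, daughtercard, fan, heatsink, module, standoff}
9. shield@(3, 0) [+x clear] — {backplane, bezel, connector, daughtercard, fan, heatsink, module, shield, standoff}
10. pcb@(0, 2) [+y clear] — {backplane, bezel, connector, daughtercard, fan, heatsink, module, pcb, shield, standoff}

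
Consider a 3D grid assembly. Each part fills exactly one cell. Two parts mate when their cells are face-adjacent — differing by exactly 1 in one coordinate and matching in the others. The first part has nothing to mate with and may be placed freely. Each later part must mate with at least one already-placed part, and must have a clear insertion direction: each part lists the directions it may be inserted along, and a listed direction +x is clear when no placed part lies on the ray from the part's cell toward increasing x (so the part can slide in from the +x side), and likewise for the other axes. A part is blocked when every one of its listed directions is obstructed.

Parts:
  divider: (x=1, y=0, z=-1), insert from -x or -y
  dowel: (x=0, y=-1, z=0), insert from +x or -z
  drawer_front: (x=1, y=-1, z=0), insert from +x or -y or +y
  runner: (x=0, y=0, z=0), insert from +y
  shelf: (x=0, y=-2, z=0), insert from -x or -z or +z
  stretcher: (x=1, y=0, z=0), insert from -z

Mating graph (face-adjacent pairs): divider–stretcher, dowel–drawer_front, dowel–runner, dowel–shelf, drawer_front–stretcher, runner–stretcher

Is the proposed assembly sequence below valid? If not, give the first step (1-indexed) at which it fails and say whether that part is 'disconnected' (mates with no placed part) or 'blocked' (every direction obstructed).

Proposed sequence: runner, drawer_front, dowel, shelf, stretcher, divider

1. runner@(0, 0, 0) [+y clear] — {runner}
2. drawer_front@(1, -1, 0) — no placed neighbour ⇒ disconnected

Invalid at step 2 (disconnected)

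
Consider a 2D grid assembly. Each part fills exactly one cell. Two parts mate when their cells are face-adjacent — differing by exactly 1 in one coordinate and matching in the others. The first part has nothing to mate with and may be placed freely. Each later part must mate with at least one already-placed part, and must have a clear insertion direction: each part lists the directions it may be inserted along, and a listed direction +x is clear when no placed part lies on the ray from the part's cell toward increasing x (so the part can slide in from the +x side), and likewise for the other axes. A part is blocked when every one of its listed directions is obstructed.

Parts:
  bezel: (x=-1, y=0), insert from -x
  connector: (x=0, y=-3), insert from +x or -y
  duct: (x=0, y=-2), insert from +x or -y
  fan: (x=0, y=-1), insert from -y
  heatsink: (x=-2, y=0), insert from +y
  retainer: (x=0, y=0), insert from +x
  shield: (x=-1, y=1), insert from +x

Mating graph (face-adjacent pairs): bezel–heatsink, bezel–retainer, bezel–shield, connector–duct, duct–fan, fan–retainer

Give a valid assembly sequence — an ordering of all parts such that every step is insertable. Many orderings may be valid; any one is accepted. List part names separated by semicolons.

1. bezel@(-1, 0) [-x clear] — {bezel}
2. retainer@(0, 0) [+x clear] — {bezel, retainer}
3. shield@(-1, 1) [+x clear] — {bezel, retainer, shield}
4. heatsink@(-2, 0) [+y clear] — {bezel, heatsink, retainer, shield}
5. fan@(0, -1) [-y clear] — {bezel, fan, heatsink, retainer, shield}
6. duct@(0, -2) [+x clear] — {bezel, duct, fan, heatsink, retainer, shield}
7. connector@(0, -3) [+x clear] — {bezel, connector, duct, fan, heatsink, retainer, shield}

bezel; retainer; shield; heatsink; fan; duct; connector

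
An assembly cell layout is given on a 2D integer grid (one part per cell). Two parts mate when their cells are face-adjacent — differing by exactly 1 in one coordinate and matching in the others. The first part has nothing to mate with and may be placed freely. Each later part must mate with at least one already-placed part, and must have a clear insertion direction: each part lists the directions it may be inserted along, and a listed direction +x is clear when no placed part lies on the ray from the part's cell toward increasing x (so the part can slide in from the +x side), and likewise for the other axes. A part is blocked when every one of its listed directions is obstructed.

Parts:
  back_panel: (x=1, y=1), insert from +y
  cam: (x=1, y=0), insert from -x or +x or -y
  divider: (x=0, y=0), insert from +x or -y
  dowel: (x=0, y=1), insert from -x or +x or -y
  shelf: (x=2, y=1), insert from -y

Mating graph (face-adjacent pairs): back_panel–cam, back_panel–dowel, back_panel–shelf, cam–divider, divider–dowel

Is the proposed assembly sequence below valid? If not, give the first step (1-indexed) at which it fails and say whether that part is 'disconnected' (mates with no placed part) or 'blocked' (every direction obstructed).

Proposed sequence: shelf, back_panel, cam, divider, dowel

1. shelf@(2, 1) [-y clear] — {shelf}
2. back_panel@(1, 1) [+y clear] — {back_panel, shelf}
3. cam@(1, 0) [-x clear] — {back_panel, cam, shelf}
4. divider@(0, 0) [-y clear] — {back_panel, cam, divider, shelf}
5. dowel@(0, 1) [-x clear] — {back_panel, cam, divider, dowel, shelf}

Valid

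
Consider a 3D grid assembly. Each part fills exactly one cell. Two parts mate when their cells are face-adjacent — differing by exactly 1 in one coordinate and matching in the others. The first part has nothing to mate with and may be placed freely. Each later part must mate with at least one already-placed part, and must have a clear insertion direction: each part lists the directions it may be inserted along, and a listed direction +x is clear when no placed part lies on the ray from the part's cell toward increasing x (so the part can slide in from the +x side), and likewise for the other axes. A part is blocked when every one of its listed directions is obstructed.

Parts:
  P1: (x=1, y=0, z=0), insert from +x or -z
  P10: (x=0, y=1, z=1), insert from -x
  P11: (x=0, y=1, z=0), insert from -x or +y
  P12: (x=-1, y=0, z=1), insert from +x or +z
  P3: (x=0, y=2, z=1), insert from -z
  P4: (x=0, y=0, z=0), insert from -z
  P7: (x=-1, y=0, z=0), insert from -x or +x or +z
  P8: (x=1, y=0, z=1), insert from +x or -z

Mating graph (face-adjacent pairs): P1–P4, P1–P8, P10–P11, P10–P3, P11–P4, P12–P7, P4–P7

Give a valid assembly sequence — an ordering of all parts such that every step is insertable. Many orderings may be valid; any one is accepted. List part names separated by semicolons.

P8; P1; P4; P7; P12; P11; P10; P3

1. P8@(1, 0, 1) [+x clear] — {P8}
2. P1@(1, 0, 0) [+x clear] — {P1, P8}
3. P4@(0, 0, 0) [-z clear] — {P1, P4, P8}
4. P7@(-1, 0, 0) [-x clear] — {P1, P4, P7, P8}
5. P12@(-1, 0, 1) [+z clear] — {P1, P12, P4, P7, P8}
6. P11@(0, 1, 0) [-x clear] — {P1, P11, P12, P4, P7, P8}
7. P10@(0, 1, 1) [-x clear] — {P1, P10, P11, P12, P4, P7, P8}
8. P3@(0, 2, 1) [-z clear] — {P1, P10, P11, P12, P3, P4, P7, P8}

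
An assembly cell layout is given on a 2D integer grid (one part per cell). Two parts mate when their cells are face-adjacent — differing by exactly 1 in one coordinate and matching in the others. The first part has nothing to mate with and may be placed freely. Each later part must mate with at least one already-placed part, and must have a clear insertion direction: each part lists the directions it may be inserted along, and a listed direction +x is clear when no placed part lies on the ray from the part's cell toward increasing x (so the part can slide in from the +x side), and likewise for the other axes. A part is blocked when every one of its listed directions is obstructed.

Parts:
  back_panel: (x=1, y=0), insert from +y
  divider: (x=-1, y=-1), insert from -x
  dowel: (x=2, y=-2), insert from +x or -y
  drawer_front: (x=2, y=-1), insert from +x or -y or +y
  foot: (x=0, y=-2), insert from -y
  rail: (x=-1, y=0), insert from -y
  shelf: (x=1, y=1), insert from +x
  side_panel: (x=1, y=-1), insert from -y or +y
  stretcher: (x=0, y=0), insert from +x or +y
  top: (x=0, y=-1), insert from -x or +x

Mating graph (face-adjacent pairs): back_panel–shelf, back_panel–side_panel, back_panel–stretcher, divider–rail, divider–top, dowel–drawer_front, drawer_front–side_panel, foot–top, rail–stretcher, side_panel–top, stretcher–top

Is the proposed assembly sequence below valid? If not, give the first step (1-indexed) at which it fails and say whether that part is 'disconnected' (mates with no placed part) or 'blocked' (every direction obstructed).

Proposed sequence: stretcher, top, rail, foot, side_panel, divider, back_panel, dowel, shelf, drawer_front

1. stretcher@(0, 0) [+x clear] — {stretcher}
2. top@(0, -1) [-x clear] — {stretcher, top}
3. rail@(-1, 0) [-y clear] — {rail, stretcher, top}
4. foot@(0, -2) [-y clear] — {foot, rail, stretcher, top}
5. side_panel@(1, -1) [-y clear] — {foot, rail, side_panel, stretcher, top}
6. divider@(-1, -1) [-x clear] — {divider, foot, rail, side_panel, stretcher, top}
7. back_panel@(1, 0) [+y clear] — {back_panel, divider, foot, rail, side_panel, stretcher, top}
8. dowel@(2, -2) — no placed neighbour ⇒ disconnected

Invalid at step 8 (disconnected)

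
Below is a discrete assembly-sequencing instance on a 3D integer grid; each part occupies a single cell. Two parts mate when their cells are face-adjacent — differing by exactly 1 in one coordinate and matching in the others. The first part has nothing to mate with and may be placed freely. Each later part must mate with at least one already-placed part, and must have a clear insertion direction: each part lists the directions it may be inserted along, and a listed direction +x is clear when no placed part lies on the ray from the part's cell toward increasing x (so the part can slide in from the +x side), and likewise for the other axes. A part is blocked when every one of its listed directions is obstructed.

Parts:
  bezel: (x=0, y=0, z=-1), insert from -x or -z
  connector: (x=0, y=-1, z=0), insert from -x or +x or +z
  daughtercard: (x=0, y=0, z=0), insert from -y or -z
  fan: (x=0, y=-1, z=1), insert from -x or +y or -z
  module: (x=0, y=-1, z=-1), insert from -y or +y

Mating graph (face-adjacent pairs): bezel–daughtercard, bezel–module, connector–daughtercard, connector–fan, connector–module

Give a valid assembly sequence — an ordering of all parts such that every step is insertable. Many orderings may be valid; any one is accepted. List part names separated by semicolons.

module; bezel; daughtercard; connector; fan

1. module@(0, -1, -1) [-y clear] — {module}
2. bezel@(0, 0, -1) [-x clear] — {bezel, module}
3. daughtercard@(0, 0, 0) [-y clear] — {bezel, daughtercard, module}
4. connector@(0, -1, 0) [-x clear] — {bezel, connector, daughtercard, module}
5. fan@(0, -1, 1) [-x clear] — {bezel, connector, daughtercard, fan, module}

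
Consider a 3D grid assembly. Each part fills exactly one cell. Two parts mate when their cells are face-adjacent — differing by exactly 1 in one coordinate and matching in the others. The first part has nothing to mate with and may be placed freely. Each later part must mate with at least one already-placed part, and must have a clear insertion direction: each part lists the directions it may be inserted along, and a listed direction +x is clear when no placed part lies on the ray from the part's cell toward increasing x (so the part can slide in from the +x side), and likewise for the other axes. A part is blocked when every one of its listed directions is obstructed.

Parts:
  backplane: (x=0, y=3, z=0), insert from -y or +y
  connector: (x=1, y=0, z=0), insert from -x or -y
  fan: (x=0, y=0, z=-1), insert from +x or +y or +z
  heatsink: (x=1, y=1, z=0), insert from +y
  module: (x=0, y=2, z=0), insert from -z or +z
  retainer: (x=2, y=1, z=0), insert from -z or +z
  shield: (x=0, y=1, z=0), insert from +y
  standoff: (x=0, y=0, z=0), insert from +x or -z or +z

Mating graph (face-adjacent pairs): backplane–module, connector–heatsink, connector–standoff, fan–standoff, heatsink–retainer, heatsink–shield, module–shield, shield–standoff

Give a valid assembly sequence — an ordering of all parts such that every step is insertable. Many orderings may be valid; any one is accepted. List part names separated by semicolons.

1. heatsink@(1, 1, 0) [+y clear] — {heatsink}
2. shield@(0, 1, 0) [+y clear] — {heatsink, shield}
3. module@(0, 2, 0) [-z clear] — {heatsink, module, shield}
4. retainer@(2, 1, 0) [-z clear] — {heatsink, module, retainer, shield}
5. standoff@(0, 0, 0) [+x clear] — {heatsink, module, retainer, shield, standoff}
6. connector@(1, 0, 0) [-y clear] — {connector, heatsink, module, retainer, shield, standoff}
7. backplane@(0, 3, 0) [+y clear] — {backplane, connector, heatsink, module, retainer, shield, standoff}
8. fan@(0, 0, -1) [+x clear] — {backplane, connector, fan, heatsink, module, retainer, shield, standoff}

heatsink; shield; module; retainer; standoff; connector; backplane; fan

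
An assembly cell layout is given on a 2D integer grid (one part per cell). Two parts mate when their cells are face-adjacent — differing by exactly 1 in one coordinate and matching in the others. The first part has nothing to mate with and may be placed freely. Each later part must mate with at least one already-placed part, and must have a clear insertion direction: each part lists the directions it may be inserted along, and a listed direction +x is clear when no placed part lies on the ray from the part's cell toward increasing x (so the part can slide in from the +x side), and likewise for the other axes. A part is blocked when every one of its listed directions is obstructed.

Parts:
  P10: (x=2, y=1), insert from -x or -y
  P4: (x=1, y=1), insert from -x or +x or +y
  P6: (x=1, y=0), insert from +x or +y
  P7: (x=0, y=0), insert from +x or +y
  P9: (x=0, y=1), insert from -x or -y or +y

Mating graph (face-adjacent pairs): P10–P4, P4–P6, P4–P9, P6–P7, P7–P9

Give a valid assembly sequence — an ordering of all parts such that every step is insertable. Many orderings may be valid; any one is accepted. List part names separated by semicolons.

P9; P4; P10; P7; P6

1. P9@(0, 1) [-x clear] — {P9}
2. P4@(1, 1) [+x clear] — {P4, P9}
3. P10@(2, 1) [-y clear] — {P10, P4, P9}
4. P7@(0, 0) [+x clear] — {P10, P4, P7, P9}
5. P6@(1, 0) [+x clear] — {P10, P4, P6, P7, P9}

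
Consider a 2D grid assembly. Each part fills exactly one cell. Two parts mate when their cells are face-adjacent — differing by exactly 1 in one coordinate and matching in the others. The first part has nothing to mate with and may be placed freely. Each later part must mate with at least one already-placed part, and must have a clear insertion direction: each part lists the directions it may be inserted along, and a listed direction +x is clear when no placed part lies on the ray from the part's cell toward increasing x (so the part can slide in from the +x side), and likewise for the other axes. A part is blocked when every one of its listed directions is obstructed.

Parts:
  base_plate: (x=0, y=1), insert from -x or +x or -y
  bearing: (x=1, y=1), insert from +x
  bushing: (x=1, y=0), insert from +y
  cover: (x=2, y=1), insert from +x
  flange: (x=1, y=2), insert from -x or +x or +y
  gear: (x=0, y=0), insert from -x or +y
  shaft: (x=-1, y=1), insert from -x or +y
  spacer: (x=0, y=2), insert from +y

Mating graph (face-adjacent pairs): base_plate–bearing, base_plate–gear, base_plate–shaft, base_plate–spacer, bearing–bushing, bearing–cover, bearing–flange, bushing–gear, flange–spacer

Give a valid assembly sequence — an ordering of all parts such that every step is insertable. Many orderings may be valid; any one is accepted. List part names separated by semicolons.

1. base_plate@(0, 1) [-x clear] — {base_plate}
2. spacer@(0, 2) [+y clear] — {base_plate, spacer}
3. shaft@(-1, 1) [-x clear] — {base_plate, shaft, spacer}
4. gear@(0, 0) [-x clear] — {base_plate, gear, shaft, spacer}
5. bushing@(1, 0) [+y clear] — {base_plate, bushing, gear, shaft, spacer}
6. flange@(1, 2) [+x clear] — {base_plate, bushing, flange, gear, shaft, spacer}
7. bearing@(1, 1) [+x clear] — {base_plate, bearing, bushing, flange, gear, shaft, spacer}
8. cover@(2, 1) [+x clear] — {base_plate, bearing, bushing, cover, flange, gear, shaft, spacer}

base_plate; spacer; shaft; gear; bushing; flange; bearing; cover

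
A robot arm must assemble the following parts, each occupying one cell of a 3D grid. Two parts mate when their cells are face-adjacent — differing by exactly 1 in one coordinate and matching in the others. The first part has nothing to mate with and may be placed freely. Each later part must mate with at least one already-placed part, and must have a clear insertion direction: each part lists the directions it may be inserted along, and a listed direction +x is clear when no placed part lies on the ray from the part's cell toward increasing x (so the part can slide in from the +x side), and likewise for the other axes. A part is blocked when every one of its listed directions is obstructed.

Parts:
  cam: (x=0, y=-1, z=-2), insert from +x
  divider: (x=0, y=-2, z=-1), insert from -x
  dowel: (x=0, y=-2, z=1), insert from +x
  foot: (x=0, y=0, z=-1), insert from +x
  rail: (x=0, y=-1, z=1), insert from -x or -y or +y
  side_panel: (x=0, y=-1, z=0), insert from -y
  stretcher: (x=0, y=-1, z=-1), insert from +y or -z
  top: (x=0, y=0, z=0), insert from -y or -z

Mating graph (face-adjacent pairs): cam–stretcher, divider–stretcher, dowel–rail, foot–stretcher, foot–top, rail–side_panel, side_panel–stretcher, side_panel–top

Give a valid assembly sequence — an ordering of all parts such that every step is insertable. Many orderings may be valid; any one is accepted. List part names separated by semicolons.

cam; stretcher; divider; foot; top; side_panel; rail; dowel

1. cam@(0, -1, -2) [+x clear] — {cam}
2. stretcher@(0, -1, -1) [+y clear] — {cam, stretcher}
3. divider@(0, -2, -1) [-x clear] — {cam, divider, stretcher}
4. foot@(0, 0, -1) [+x clear] — {cam, divider, foot, stretcher}
5. top@(0, 0, 0) [-y clear] — {cam, divider, foot, stretcher, top}
6. side_panel@(0, -1, 0) [-y clear] — {cam, divider, foot, side_panel, stretcher, top}
7. rail@(0, -1, 1) [-x clear] — {cam, divider, foot, rail, side_panel, stretcher, top}
8. dowel@(0, -2, 1) [+x clear] — {cam, divider, dowel, foot, rail, side_panel, stretcher, top}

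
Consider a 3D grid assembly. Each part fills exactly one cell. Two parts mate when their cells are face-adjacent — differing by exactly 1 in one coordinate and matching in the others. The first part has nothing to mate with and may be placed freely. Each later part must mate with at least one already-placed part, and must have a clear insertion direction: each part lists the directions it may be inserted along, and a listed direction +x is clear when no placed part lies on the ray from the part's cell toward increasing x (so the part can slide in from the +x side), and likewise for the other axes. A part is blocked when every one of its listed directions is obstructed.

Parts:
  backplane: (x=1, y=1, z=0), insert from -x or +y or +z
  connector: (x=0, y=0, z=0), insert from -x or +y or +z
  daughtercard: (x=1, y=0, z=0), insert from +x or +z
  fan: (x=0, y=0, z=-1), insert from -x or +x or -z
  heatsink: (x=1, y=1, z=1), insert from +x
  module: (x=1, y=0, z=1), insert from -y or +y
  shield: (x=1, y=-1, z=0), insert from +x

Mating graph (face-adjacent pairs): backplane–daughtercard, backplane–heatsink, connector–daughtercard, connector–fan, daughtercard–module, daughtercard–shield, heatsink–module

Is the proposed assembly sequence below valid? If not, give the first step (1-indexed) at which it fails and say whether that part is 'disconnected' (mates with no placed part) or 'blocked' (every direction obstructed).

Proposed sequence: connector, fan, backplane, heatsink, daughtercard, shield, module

1. connector@(0, 0, 0) [-x clear] — {connector}
2. fan@(0, 0, -1) [-x clear] — {connector, fan}
3. backplane@(1, 1, 0) — no placed neighbour ⇒ disconnected

Invalid at step 3 (disconnected)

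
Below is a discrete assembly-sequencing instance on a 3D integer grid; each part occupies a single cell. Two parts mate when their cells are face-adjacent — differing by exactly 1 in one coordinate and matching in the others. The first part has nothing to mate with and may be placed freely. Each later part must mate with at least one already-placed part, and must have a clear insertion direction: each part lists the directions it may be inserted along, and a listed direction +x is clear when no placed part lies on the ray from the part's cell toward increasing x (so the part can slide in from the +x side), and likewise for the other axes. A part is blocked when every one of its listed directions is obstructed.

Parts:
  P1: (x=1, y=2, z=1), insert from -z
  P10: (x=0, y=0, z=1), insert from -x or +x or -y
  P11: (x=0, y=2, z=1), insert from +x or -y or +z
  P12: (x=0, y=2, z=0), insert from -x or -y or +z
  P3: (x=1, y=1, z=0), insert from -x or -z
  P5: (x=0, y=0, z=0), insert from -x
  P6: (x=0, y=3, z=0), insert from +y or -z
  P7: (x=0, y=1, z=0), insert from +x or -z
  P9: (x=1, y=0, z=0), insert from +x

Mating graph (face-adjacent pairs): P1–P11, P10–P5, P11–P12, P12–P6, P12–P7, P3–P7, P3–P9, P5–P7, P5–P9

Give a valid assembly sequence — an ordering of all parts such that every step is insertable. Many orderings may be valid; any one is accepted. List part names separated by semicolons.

1. P11@(0, 2, 1) [+x clear] — {P11}
2. P1@(1, 2, 1) [-z clear] — {P1, P11}
3. P12@(0, 2, 0) [-x clear] — {P1, P11, P12}
4. P6@(0, 3, 0) [+y clear] — {P1, P11, P12, P6}
5. P7@(0, 1, 0) [+x clear] — {P1, P11, P12, P6, P7}
6. P3@(1, 1, 0) [-z clear] — {P1, P11, P12, P3, P6, P7}
7. P9@(1, 0, 0) [+x clear] — {P1, P11, P12, P3, P6, P7, P9}
8. P5@(0, 0, 0) [-x clear] — {P1, P11, P12, P3, P5, P6, P7, P9}
9. P10@(0, 0, 1) [-x clear] — {P1, P10, P11, P12, P3, P5, P6, P7, P9}

P11; P1; P12; P6; P7; P3; P9; P5; P10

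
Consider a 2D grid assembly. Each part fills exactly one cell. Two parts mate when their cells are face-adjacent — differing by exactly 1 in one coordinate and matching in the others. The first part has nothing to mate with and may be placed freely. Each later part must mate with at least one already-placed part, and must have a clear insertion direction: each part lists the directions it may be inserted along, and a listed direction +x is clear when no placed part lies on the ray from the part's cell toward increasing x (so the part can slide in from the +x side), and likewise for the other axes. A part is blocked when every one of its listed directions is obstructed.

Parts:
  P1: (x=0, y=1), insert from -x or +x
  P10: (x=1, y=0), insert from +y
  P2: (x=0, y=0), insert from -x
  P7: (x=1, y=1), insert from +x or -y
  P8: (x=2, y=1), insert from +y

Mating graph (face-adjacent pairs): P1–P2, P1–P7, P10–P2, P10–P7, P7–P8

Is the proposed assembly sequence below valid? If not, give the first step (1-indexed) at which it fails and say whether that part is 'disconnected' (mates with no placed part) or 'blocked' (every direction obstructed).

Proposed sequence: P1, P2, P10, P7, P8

1. P1@(0, 1) [-x clear] — {P1}
2. P2@(0, 0) [-x clear] — {P1, P2}
3. P10@(1, 0) [+y clear] — {P1, P10, P2}
4. P7@(1, 1) [+x clear] — {P1, P10, P2, P7}
5. P8@(2, 1) [+y clear] — {P1, P10, P2, P7, P8}

Valid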